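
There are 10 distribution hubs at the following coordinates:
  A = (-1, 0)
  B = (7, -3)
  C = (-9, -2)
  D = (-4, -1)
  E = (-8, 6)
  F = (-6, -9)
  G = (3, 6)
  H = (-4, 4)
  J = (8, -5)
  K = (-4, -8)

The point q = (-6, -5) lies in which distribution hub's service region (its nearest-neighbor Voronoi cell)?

K

Squared Euclidean distances:
|qA|² = 25 + 25 = 50
|qB|² = 169 + 4 = 173
|qC|² = 9 + 9 = 18
|qD|² = 4 + 16 = 20
|qE|² = 4 + 121 = 125
|qF|² = 0 + 16 = 16
|qG|² = 81 + 121 = 202
|qH|² = 4 + 81 = 85
|qJ|² = 196 + 0 = 196
|qK|² = 4 + 9 = 13
The smallest is to K, so q lies in the Voronoi region of K.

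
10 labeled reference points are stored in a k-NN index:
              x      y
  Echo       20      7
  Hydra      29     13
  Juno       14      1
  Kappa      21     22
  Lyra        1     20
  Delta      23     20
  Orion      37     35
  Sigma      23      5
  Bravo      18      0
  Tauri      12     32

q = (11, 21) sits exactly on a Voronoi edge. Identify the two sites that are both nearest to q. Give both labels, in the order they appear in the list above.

Squared distances from q to each site:
d²(q, Echo) = 81 + 196 = 277
d²(q, Hydra) = 324 + 64 = 388
d²(q, Juno) = 9 + 400 = 409
d²(q, Kappa) = 100 + 1 = 101
d²(q, Lyra) = 100 + 1 = 101
d²(q, Delta) = 144 + 1 = 145
d²(q, Orion) = 676 + 196 = 872
d²(q, Sigma) = 144 + 256 = 400
d²(q, Bravo) = 49 + 441 = 490
d²(q, Tauri) = 1 + 121 = 122
q is equidistant from Kappa and Lyra (both at squared distance 101), and every other site is strictly farther — so q lies on the Kappa–Lyra Voronoi edge.

Kappa and Lyra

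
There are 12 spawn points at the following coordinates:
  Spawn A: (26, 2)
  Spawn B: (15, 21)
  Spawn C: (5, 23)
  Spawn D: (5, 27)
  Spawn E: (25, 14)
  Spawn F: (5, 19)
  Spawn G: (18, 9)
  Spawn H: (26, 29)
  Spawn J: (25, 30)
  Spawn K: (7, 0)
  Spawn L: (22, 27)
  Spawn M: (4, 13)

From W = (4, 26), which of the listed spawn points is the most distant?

Spawn A

Squared Euclidean distances:
d²(W, Spawn A) = 484 + 576 = 1060
d²(W, Spawn B) = 121 + 25 = 146
d²(W, Spawn C) = 1 + 9 = 10
d²(W, Spawn D) = 1 + 1 = 2
d²(W, Spawn E) = 441 + 144 = 585
d²(W, Spawn F) = 1 + 49 = 50
d²(W, Spawn G) = 196 + 289 = 485
d²(W, Spawn H) = 484 + 9 = 493
d²(W, Spawn J) = 441 + 16 = 457
d²(W, Spawn K) = 9 + 676 = 685
d²(W, Spawn L) = 324 + 1 = 325
d²(W, Spawn M) = 0 + 169 = 169
The largest is to Spawn A.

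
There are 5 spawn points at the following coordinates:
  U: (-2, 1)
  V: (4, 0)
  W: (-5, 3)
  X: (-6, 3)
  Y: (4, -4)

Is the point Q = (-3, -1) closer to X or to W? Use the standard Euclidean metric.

W

Compare squared distances:
|QX|² = (-3−(-6))² + (-1−3)² = 9 + 16 = 25
|QW|² = (-3−(-5))² + (-1−3)² = 4 + 16 = 20
25 > 20, so W is closer.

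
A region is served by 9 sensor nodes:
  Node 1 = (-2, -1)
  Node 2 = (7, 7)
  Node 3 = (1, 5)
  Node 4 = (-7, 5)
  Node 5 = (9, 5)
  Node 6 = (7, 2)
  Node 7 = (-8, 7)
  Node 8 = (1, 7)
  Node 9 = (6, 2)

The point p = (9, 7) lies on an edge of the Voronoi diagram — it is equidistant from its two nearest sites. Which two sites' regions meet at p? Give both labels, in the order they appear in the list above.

Squared distances from p to each site:
d²(p, Node 1) = (9−(-2))² + (7−(-1))² = 121 + 64 = 185
d²(p, Node 2) = (9−7)² + (7−7)² = 4 + 0 = 4
d²(p, Node 3) = (9−1)² + (7−5)² = 64 + 4 = 68
d²(p, Node 4) = (9−(-7))² + (7−5)² = 256 + 4 = 260
d²(p, Node 5) = (9−9)² + (7−5)² = 0 + 4 = 4
d²(p, Node 6) = (9−7)² + (7−2)² = 4 + 25 = 29
d²(p, Node 7) = (9−(-8))² + (7−7)² = 289 + 0 = 289
d²(p, Node 8) = (9−1)² + (7−7)² = 64 + 0 = 64
d²(p, Node 9) = (9−6)² + (7−2)² = 9 + 25 = 34
p is equidistant from Node 2 and Node 5 (both at squared distance 4), and every other site is strictly farther — so p lies on the Node 2–Node 5 Voronoi edge.

Node 2 and Node 5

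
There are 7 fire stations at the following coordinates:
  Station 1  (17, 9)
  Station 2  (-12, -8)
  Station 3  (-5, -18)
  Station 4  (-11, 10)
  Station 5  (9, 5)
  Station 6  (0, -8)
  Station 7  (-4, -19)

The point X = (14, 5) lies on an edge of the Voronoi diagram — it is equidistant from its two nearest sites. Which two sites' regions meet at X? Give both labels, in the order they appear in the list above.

Squared distances from X to each site:
d²(X, Station 1) = (14−17)² + (5−9)² = 9 + 16 = 25
d²(X, Station 2) = (14−(-12))² + (5−(-8))² = 676 + 169 = 845
d²(X, Station 3) = (14−(-5))² + (5−(-18))² = 361 + 529 = 890
d²(X, Station 4) = (14−(-11))² + (5−10)² = 625 + 25 = 650
d²(X, Station 5) = (14−9)² + (5−5)² = 25 + 0 = 25
d²(X, Station 6) = (14−0)² + (5−(-8))² = 196 + 169 = 365
d²(X, Station 7) = (14−(-4))² + (5−(-19))² = 324 + 576 = 900
X is equidistant from Station 1 and Station 5 (both at squared distance 25), and every other site is strictly farther — so X lies on the Station 1–Station 5 Voronoi edge.

Station 1 and Station 5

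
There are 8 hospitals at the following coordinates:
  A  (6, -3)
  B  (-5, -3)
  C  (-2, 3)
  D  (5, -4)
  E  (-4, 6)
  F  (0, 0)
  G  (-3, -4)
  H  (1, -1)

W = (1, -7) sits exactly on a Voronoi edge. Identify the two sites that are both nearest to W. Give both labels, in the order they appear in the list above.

D and G

Squared distances from W to each site:
|WA|² = (1−6)² + (-7−(-3))² = 25 + 16 = 41
|WB|² = (1−(-5))² + (-7−(-3))² = 36 + 16 = 52
|WC|² = (1−(-2))² + (-7−3)² = 9 + 100 = 109
|WD|² = (1−5)² + (-7−(-4))² = 16 + 9 = 25
|WE|² = (1−(-4))² + (-7−6)² = 25 + 169 = 194
|WF|² = (1−0)² + (-7−0)² = 1 + 49 = 50
|WG|² = (1−(-3))² + (-7−(-4))² = 16 + 9 = 25
|WH|² = (1−1)² + (-7−(-1))² = 0 + 36 = 36
W is equidistant from D and G (both at squared distance 25), and every other site is strictly farther — so W lies on the D–G Voronoi edge.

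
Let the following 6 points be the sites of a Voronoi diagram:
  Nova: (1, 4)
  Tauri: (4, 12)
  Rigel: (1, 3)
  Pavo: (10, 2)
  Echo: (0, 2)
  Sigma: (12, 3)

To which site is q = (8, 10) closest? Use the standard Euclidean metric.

Squared Euclidean distances:
d²(q, Nova) = (8−1)² + (10−4)² = 49 + 36 = 85
d²(q, Tauri) = (8−4)² + (10−12)² = 16 + 4 = 20
d²(q, Rigel) = (8−1)² + (10−3)² = 49 + 49 = 98
d²(q, Pavo) = (8−10)² + (10−2)² = 4 + 64 = 68
d²(q, Echo) = (8−0)² + (10−2)² = 64 + 64 = 128
d²(q, Sigma) = (8−12)² + (10−3)² = 16 + 49 = 65
The smallest is to Tauri, so q lies in the Voronoi region of Tauri.

Tauri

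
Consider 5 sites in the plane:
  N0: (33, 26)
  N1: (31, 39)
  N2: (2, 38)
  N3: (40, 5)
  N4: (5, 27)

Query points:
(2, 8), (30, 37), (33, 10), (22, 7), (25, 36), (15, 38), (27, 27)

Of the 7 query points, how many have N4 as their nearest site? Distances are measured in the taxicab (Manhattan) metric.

1

(2, 8) — d to each: N0:49, N1:60, N2:30, N3:41, N4:22 → nearest is N4
(30, 37) — d to each: N0:14, N1:3, N2:29, N3:42, N4:35 → nearest is N1
(33, 10) — d to each: N0:16, N1:31, N2:59, N3:12, N4:45 → nearest is N3
(22, 7) — d to each: N0:30, N1:41, N2:51, N3:20, N4:37 → nearest is N3
(25, 36) — d to each: N0:18, N1:9, N2:25, N3:46, N4:29 → nearest is N1
(15, 38) — d to each: N0:30, N1:17, N2:13, N3:58, N4:21 → nearest is N2
(27, 27) — d to each: N0:7, N1:16, N2:36, N3:35, N4:22 → nearest is N0
1 of the 7 points has N4 as nearest.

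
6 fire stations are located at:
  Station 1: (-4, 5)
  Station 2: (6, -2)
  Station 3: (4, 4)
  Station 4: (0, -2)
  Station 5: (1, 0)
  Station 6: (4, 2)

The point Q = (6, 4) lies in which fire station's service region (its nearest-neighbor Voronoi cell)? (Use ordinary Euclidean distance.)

Station 3

Compare squared distances (the ordering matches that of the actual distances):
d²(Q, Station 1) = 100 + 1 = 101
d²(Q, Station 2) = 0 + 36 = 36
d²(Q, Station 3) = 4 + 0 = 4
d²(Q, Station 4) = 36 + 36 = 72
d²(Q, Station 5) = 25 + 16 = 41
d²(Q, Station 6) = 4 + 4 = 8
The smallest is to Station 3, so Q lies in the Voronoi region of Station 3.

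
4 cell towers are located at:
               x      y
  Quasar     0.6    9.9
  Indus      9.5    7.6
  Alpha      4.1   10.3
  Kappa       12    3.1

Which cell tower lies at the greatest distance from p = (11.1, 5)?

Squared Euclidean distances:
d²(p, Quasar) = (11.1−0.6)² + (5−9.9)² = 110.25 + 24.01 = 134.26
d²(p, Indus) = (11.1−9.5)² + (5−7.6)² = 2.56 + 6.76 = 9.32
d²(p, Alpha) = (11.1−4.1)² + (5−10.3)² = 49 + 28.09 = 77.09
d²(p, Kappa) = (11.1−12)² + (5−3.1)² = 0.81 + 3.61 = 4.42
The largest is to Quasar.

Quasar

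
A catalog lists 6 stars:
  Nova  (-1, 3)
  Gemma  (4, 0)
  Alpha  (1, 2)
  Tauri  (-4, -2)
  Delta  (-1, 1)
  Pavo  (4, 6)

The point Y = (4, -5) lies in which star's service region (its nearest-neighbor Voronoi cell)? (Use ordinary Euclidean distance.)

Gemma

Since √ is increasing, it suffices to compare squared distances:
d²(Y, Nova) = (4−(-1))² + (-5−3)² = 25 + 64 = 89
d²(Y, Gemma) = (4−4)² + (-5−0)² = 0 + 25 = 25
d²(Y, Alpha) = (4−1)² + (-5−2)² = 9 + 49 = 58
d²(Y, Tauri) = (4−(-4))² + (-5−(-2))² = 64 + 9 = 73
d²(Y, Delta) = (4−(-1))² + (-5−1)² = 25 + 36 = 61
d²(Y, Pavo) = (4−4)² + (-5−6)² = 0 + 121 = 121
The smallest is to Gemma, so Y lies in the Voronoi region of Gemma.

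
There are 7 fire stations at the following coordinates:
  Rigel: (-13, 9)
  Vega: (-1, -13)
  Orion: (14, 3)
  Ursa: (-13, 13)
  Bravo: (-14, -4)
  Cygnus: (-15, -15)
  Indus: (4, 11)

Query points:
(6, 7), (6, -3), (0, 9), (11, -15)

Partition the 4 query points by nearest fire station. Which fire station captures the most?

(6, 7) — d² to each: Rigel:365, Vega:449, Orion:80, Ursa:397, Bravo:521, Cygnus:925, Indus:20 → nearest is Indus
(6, -3) — d² to each: Rigel:505, Vega:149, Orion:100, Ursa:617, Bravo:401, Cygnus:585, Indus:200 → nearest is Orion
(0, 9) — d² to each: Rigel:169, Vega:485, Orion:232, Ursa:185, Bravo:365, Cygnus:801, Indus:20 → nearest is Indus
(11, -15) — d² to each: Rigel:1152, Vega:148, Orion:333, Ursa:1360, Bravo:746, Cygnus:676, Indus:725 → nearest is Vega
Tally — Vega:1, Orion:1, Indus:2. Indus captures the most (2).

Indus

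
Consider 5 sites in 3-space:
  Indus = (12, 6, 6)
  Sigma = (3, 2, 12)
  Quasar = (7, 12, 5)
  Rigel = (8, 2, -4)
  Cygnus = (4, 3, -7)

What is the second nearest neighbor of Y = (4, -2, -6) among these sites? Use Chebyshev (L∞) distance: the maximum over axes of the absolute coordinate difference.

d(Y, Indus) = max(8, 8, 12) = 12
d(Y, Sigma) = max(1, 4, 18) = 18
d(Y, Quasar) = max(3, 14, 11) = 14
d(Y, Rigel) = max(4, 4, 2) = 4
d(Y, Cygnus) = max(0, 5, 1) = 5
Sorted ascending: Rigel, Cygnus, Indus, … — the second-nearest is Cygnus.

Cygnus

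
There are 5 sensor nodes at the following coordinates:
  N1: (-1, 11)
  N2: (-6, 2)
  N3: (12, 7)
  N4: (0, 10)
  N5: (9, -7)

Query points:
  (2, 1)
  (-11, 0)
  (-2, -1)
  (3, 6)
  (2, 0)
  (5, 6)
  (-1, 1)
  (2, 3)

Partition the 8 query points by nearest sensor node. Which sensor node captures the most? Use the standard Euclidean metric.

(2, 1) — d² to each: N1:109, N2:65, N3:136, N4:85, N5:113 → nearest is N2
(-11, 0) — d² to each: N1:221, N2:29, N3:578, N4:221, N5:449 → nearest is N2
(-2, -1) — d² to each: N1:145, N2:25, N3:260, N4:125, N5:157 → nearest is N2
(3, 6) — d² to each: N1:41, N2:97, N3:82, N4:25, N5:205 → nearest is N4
(2, 0) — d² to each: N1:130, N2:68, N3:149, N4:104, N5:98 → nearest is N2
(5, 6) — d² to each: N1:61, N2:137, N3:50, N4:41, N5:185 → nearest is N4
(-1, 1) — d² to each: N1:100, N2:26, N3:205, N4:82, N5:164 → nearest is N2
(2, 3) — d² to each: N1:73, N2:65, N3:116, N4:53, N5:149 → nearest is N4
Tally — N2:5, N4:3. N2 captures the most (5).

N2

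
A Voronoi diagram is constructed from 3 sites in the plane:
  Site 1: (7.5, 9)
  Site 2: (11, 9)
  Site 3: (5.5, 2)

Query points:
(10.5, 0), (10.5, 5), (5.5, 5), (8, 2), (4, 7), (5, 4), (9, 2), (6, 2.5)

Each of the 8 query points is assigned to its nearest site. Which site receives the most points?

(10.5, 0) — d² to each: Site 1:90, Site 2:81.25, Site 3:29 → nearest is Site 3
(10.5, 5) — d² to each: Site 1:25, Site 2:16.25, Site 3:34 → nearest is Site 2
(5.5, 5) — d² to each: Site 1:20, Site 2:46.25, Site 3:9 → nearest is Site 3
(8, 2) — d² to each: Site 1:49.25, Site 2:58, Site 3:6.25 → nearest is Site 3
(4, 7) — d² to each: Site 1:16.25, Site 2:53, Site 3:27.25 → nearest is Site 1
(5, 4) — d² to each: Site 1:31.25, Site 2:61, Site 3:4.25 → nearest is Site 3
(9, 2) — d² to each: Site 1:51.25, Site 2:53, Site 3:12.25 → nearest is Site 3
(6, 2.5) — d² to each: Site 1:44.5, Site 2:67.25, Site 3:0.5 → nearest is Site 3
Tally — Site 1:1, Site 2:1, Site 3:6. Site 3 captures the most (6).

Site 3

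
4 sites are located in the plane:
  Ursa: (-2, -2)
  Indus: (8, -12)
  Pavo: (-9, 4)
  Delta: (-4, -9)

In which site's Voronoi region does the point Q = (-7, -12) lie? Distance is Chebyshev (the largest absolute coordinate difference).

d(Q, Ursa) = max(5, 10) = 10
d(Q, Indus) = max(15, 0) = 15
d(Q, Pavo) = max(2, 16) = 16
d(Q, Delta) = max(3, 3) = 3
Delta is nearest.

Delta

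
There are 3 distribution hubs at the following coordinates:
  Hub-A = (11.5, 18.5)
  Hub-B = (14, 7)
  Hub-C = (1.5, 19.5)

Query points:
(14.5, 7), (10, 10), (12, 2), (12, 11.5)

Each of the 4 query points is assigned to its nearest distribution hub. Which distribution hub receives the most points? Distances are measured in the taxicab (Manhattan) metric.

Hub-B

(14.5, 7) — d to each: Hub-A:14.5, Hub-B:0.5, Hub-C:25.5 → nearest is Hub-B
(10, 10) — d to each: Hub-A:10, Hub-B:7, Hub-C:18 → nearest is Hub-B
(12, 2) — d to each: Hub-A:17, Hub-B:7, Hub-C:28 → nearest is Hub-B
(12, 11.5) — d to each: Hub-A:7.5, Hub-B:6.5, Hub-C:18.5 → nearest is Hub-B
Tally — Hub-B:4. Hub-B captures the most (4).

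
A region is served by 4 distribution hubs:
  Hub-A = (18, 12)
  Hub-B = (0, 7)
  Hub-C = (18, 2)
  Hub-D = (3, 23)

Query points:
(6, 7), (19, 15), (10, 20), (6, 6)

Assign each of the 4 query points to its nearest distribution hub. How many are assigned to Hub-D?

(6, 7) — d² to each: Hub-A:169, Hub-B:36, Hub-C:169, Hub-D:265 → nearest is Hub-B
(19, 15) — d² to each: Hub-A:10, Hub-B:425, Hub-C:170, Hub-D:320 → nearest is Hub-A
(10, 20) — d² to each: Hub-A:128, Hub-B:269, Hub-C:388, Hub-D:58 → nearest is Hub-D
(6, 6) — d² to each: Hub-A:180, Hub-B:37, Hub-C:160, Hub-D:298 → nearest is Hub-B
1 of the 4 points has Hub-D as nearest.

1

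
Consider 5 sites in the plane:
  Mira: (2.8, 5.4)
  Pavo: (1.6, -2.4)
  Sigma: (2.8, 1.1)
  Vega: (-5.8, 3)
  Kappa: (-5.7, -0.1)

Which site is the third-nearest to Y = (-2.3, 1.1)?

Squared Euclidean distances:
d²(Y, Mira) = 26.01 + 18.49 = 44.5
d²(Y, Pavo) = 15.21 + 12.25 = 27.46
d²(Y, Sigma) = 26.01 + 0 = 26.01
d²(Y, Vega) = 12.25 + 3.61 = 15.86
d²(Y, Kappa) = 11.56 + 1.44 = 13
Sorted ascending: Kappa, Vega, Sigma, Pavo, … — the third-nearest is Sigma.

Sigma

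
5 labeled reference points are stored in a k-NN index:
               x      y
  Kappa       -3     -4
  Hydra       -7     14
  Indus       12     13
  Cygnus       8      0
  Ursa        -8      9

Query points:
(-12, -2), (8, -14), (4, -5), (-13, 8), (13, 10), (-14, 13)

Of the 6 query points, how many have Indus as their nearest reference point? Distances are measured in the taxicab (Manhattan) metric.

(-12, -2) — d to each: Kappa:11, Hydra:21, Indus:39, Cygnus:22, Ursa:15 → nearest is Kappa
(8, -14) — d to each: Kappa:21, Hydra:43, Indus:31, Cygnus:14, Ursa:39 → nearest is Cygnus
(4, -5) — d to each: Kappa:8, Hydra:30, Indus:26, Cygnus:9, Ursa:26 → nearest is Kappa
(-13, 8) — d to each: Kappa:22, Hydra:12, Indus:30, Cygnus:29, Ursa:6 → nearest is Ursa
(13, 10) — d to each: Kappa:30, Hydra:24, Indus:4, Cygnus:15, Ursa:22 → nearest is Indus
(-14, 13) — d to each: Kappa:28, Hydra:8, Indus:26, Cygnus:35, Ursa:10 → nearest is Hydra
1 of the 6 points has Indus as nearest.

1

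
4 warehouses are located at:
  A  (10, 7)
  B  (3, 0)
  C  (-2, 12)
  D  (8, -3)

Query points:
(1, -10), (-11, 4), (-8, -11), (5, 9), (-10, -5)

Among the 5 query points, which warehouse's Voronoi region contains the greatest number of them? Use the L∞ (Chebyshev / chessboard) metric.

B

(1, -10) — d to each: A:17, B:10, C:22, D:7 → nearest is D
(-11, 4) — d to each: A:21, B:14, C:9, D:19 → nearest is C
(-8, -11) — d to each: A:18, B:11, C:23, D:16 → nearest is B
(5, 9) — d to each: A:5, B:9, C:7, D:12 → nearest is A
(-10, -5) — d to each: A:20, B:13, C:17, D:18 → nearest is B
Tally — A:1, B:2, C:1, D:1. B captures the most (2).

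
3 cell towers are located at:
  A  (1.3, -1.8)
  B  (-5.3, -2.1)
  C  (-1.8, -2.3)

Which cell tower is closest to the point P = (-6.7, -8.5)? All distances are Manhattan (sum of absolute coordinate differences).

B

d(P,A) = |-6.7−1.3| + |-8.5−(-1.8)| = 8 + 6.7 = 14.7
d(P,B) = |-6.7−(-5.3)| + |-8.5−(-2.1)| = 1.4 + 6.4 = 7.8
d(P,C) = |-6.7−(-1.8)| + |-8.5−(-2.3)| = 4.9 + 6.2 = 11.1
B is nearest.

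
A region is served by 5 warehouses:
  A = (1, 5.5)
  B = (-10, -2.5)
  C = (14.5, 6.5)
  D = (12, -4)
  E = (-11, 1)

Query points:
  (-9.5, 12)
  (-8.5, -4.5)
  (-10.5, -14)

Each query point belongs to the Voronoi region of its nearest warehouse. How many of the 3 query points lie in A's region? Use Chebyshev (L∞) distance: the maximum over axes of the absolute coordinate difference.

(-9.5, 12) — d to each: A:10.5, B:14.5, C:24, D:21.5, E:11 → nearest is A
(-8.5, -4.5) — d to each: A:10, B:2, C:23, D:20.5, E:5.5 → nearest is B
(-10.5, -14) — d to each: A:19.5, B:11.5, C:25, D:22.5, E:15 → nearest is B
1 of the 3 points has A as nearest.

1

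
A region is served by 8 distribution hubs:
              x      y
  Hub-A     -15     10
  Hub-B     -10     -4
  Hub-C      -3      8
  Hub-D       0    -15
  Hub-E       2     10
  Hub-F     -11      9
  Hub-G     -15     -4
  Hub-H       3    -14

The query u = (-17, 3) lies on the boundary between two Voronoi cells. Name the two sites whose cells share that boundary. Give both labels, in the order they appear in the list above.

Hub-A and Hub-G

Squared distances from u to each site:
d²(u, Hub-A) = 4 + 49 = 53
d²(u, Hub-B) = 49 + 49 = 98
d²(u, Hub-C) = 196 + 25 = 221
d²(u, Hub-D) = 289 + 324 = 613
d²(u, Hub-E) = 361 + 49 = 410
d²(u, Hub-F) = 36 + 36 = 72
d²(u, Hub-G) = 4 + 49 = 53
d²(u, Hub-H) = 400 + 289 = 689
u is equidistant from Hub-A and Hub-G (both at squared distance 53), and every other site is strictly farther — so u lies on the Hub-A–Hub-G Voronoi edge.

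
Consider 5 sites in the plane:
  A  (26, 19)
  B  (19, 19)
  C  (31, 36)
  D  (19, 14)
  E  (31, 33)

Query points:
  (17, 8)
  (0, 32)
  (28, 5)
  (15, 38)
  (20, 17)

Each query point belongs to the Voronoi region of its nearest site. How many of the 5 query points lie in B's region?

2

(17, 8) — d² to each: A:202, B:125, C:980, D:40, E:821 → nearest is D
(0, 32) — d² to each: A:845, B:530, C:977, D:685, E:962 → nearest is B
(28, 5) — d² to each: A:200, B:277, C:970, D:162, E:793 → nearest is D
(15, 38) — d² to each: A:482, B:377, C:260, D:592, E:281 → nearest is C
(20, 17) — d² to each: A:40, B:5, C:482, D:10, E:377 → nearest is B
2 of the 5 points have B as nearest.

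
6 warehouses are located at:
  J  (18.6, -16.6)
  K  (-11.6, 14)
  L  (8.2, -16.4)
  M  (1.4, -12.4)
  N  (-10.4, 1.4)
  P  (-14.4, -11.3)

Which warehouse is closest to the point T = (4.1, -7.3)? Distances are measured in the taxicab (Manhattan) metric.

M

d(T,J) = 14.5 + 9.3 = 23.8
d(T,K) = 15.7 + 21.3 = 37
d(T,L) = 4.1 + 9.1 = 13.2
d(T,M) = 2.7 + 5.1 = 7.8
d(T,N) = 14.5 + 8.7 = 23.2
d(T,P) = 18.5 + 4 = 22.5
Minimum is at M.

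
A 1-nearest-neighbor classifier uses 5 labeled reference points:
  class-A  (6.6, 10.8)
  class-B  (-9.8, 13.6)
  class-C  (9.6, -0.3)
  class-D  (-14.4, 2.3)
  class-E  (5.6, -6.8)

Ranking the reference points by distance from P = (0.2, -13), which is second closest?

class-C

Squared Euclidean distances:
d²(P, class-A) = (0.2−6.6)² + (-13−10.8)² = 40.96 + 566.44 = 607.4
d²(P, class-B) = (0.2−(-9.8))² + (-13−13.6)² = 100 + 707.56 = 807.56
d²(P, class-C) = (0.2−9.6)² + (-13−(-0.3))² = 88.36 + 161.29 = 249.65
d²(P, class-D) = (0.2−(-14.4))² + (-13−2.3)² = 213.16 + 234.09 = 447.25
d²(P, class-E) = (0.2−5.6)² + (-13−(-6.8))² = 29.16 + 38.44 = 67.6
Sorted ascending: class-E, class-C, class-D, … — the second-nearest is class-C.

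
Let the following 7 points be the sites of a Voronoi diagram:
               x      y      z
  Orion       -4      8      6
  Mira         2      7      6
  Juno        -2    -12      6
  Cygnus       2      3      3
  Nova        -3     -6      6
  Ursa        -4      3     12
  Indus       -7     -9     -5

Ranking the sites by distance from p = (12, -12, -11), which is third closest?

Cygnus

Compare squared distances (the ordering matches that of the actual distances):
d²(p, Orion) = (12−(-4))² + (-12−8)² + (-11−6)² = 256 + 400 + 289 = 945
d²(p, Mira) = (12−2)² + (-12−7)² + (-11−6)² = 100 + 361 + 289 = 750
d²(p, Juno) = (12−(-2))² + (-12−(-12))² + (-11−6)² = 196 + 0 + 289 = 485
d²(p, Cygnus) = (12−2)² + (-12−3)² + (-11−3)² = 100 + 225 + 196 = 521
d²(p, Nova) = (12−(-3))² + (-12−(-6))² + (-11−6)² = 225 + 36 + 289 = 550
d²(p, Ursa) = (12−(-4))² + (-12−3)² + (-11−12)² = 256 + 225 + 529 = 1010
d²(p, Indus) = (12−(-7))² + (-12−(-9))² + (-11−(-5))² = 361 + 9 + 36 = 406
Sorted ascending: Indus, Juno, Cygnus, Nova, … — the third-nearest is Cygnus.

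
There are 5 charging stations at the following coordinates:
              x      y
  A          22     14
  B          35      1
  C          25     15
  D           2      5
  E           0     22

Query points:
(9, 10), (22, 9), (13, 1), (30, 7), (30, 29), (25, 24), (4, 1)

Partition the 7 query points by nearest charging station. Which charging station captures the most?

(9, 10) — d² to each: A:185, B:757, C:281, D:74, E:225 → nearest is D
(22, 9) — d² to each: A:25, B:233, C:45, D:416, E:653 → nearest is A
(13, 1) — d² to each: A:250, B:484, C:340, D:137, E:610 → nearest is D
(30, 7) — d² to each: A:113, B:61, C:89, D:788, E:1125 → nearest is B
(30, 29) — d² to each: A:289, B:809, C:221, D:1360, E:949 → nearest is C
(25, 24) — d² to each: A:109, B:629, C:81, D:890, E:629 → nearest is C
(4, 1) — d² to each: A:493, B:961, C:637, D:20, E:457 → nearest is D
Tally — A:1, B:1, C:2, D:3. D captures the most (3).

D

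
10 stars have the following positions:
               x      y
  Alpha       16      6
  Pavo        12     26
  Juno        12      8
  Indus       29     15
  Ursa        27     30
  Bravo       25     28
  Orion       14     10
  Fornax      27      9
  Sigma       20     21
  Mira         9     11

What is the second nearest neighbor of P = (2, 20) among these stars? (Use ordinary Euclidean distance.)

Since √ is increasing, it suffices to compare squared distances:
d²(P, Alpha) = (2−16)² + (20−6)² = 196 + 196 = 392
d²(P, Pavo) = (2−12)² + (20−26)² = 100 + 36 = 136
d²(P, Juno) = (2−12)² + (20−8)² = 100 + 144 = 244
d²(P, Indus) = (2−29)² + (20−15)² = 729 + 25 = 754
d²(P, Ursa) = (2−27)² + (20−30)² = 625 + 100 = 725
d²(P, Bravo) = (2−25)² + (20−28)² = 529 + 64 = 593
d²(P, Orion) = (2−14)² + (20−10)² = 144 + 100 = 244
d²(P, Fornax) = (2−27)² + (20−9)² = 625 + 121 = 746
d²(P, Sigma) = (2−20)² + (20−21)² = 324 + 1 = 325
d²(P, Mira) = (2−9)² + (20−11)² = 49 + 81 = 130
Sorted ascending: Mira, Pavo, Juno, … — the second-nearest is Pavo.

Pavo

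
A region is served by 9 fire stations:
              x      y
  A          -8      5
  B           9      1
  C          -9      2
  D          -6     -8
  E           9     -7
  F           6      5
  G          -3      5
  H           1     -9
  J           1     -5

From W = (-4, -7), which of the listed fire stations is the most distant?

F

Compare squared distances (the ordering matches that of the actual distances):
|WA|² = 16 + 144 = 160
|WB|² = 169 + 64 = 233
|WC|² = 25 + 81 = 106
|WD|² = 4 + 1 = 5
|WE|² = 169 + 0 = 169
|WF|² = 100 + 144 = 244
|WG|² = 1 + 144 = 145
|WH|² = 25 + 4 = 29
|WJ|² = 25 + 4 = 29
The largest is to F.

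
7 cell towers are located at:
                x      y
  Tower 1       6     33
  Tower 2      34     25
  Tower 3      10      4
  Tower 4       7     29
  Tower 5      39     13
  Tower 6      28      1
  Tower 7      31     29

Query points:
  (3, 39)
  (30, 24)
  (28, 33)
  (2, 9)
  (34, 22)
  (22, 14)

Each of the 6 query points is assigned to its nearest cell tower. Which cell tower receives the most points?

(3, 39) — d² to each: Tower 1:45, Tower 2:1157, Tower 3:1274, Tower 4:116, Tower 5:1972, Tower 6:2069, Tower 7:884 → nearest is Tower 1
(30, 24) — d² to each: Tower 1:657, Tower 2:17, Tower 3:800, Tower 4:554, Tower 5:202, Tower 6:533, Tower 7:26 → nearest is Tower 2
(28, 33) — d² to each: Tower 1:484, Tower 2:100, Tower 3:1165, Tower 4:457, Tower 5:521, Tower 6:1024, Tower 7:25 → nearest is Tower 7
(2, 9) — d² to each: Tower 1:592, Tower 2:1280, Tower 3:89, Tower 4:425, Tower 5:1385, Tower 6:740, Tower 7:1241 → nearest is Tower 3
(34, 22) — d² to each: Tower 1:905, Tower 2:9, Tower 3:900, Tower 4:778, Tower 5:106, Tower 6:477, Tower 7:58 → nearest is Tower 2
(22, 14) — d² to each: Tower 1:617, Tower 2:265, Tower 3:244, Tower 4:450, Tower 5:290, Tower 6:205, Tower 7:306 → nearest is Tower 6
Tally — Tower 1:1, Tower 2:2, Tower 3:1, Tower 6:1, Tower 7:1. Tower 2 captures the most (2).

Tower 2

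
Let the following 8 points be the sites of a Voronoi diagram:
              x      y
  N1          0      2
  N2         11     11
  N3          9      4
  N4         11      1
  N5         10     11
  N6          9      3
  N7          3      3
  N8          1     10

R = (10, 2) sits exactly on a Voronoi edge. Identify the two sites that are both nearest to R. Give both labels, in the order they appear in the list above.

N4 and N6

Squared distances from R to each site:
|RN1|² = (10−0)² + (2−2)² = 100 + 0 = 100
|RN2|² = (10−11)² + (2−11)² = 1 + 81 = 82
|RN3|² = (10−9)² + (2−4)² = 1 + 4 = 5
|RN4|² = (10−11)² + (2−1)² = 1 + 1 = 2
|RN5|² = (10−10)² + (2−11)² = 0 + 81 = 81
|RN6|² = (10−9)² + (2−3)² = 1 + 1 = 2
|RN7|² = (10−3)² + (2−3)² = 49 + 1 = 50
|RN8|² = (10−1)² + (2−10)² = 81 + 64 = 145
R is equidistant from N4 and N6 (both at squared distance 2), and every other site is strictly farther — so R lies on the N4–N6 Voronoi edge.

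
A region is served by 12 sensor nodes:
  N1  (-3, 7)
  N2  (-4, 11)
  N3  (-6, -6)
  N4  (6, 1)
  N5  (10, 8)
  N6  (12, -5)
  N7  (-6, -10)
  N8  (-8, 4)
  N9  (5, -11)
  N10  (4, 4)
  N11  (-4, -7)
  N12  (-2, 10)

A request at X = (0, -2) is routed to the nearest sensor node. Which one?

N11

Since √ is increasing, it suffices to compare squared distances:
|XN1|² = 9 + 81 = 90
|XN2|² = 16 + 169 = 185
|XN3|² = 36 + 16 = 52
|XN4|² = 36 + 9 = 45
|XN5|² = 100 + 100 = 200
|XN6|² = 144 + 9 = 153
|XN7|² = 36 + 64 = 100
|XN8|² = 64 + 36 = 100
|XN9|² = 25 + 81 = 106
d²(X, N10) = 16 + 36 = 52
d²(X, N11) = 16 + 25 = 41
d²(X, N12) = 4 + 144 = 148
N11 is nearest.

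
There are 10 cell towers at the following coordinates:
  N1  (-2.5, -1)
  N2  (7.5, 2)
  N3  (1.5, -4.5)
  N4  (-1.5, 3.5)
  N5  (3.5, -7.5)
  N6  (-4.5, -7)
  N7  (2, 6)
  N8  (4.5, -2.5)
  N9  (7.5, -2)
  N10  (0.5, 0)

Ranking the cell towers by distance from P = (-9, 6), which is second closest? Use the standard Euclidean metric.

N1

Compare squared distances (the ordering matches that of the actual distances):
|PN1|² = (-9−(-2.5))² + (6−(-1))² = 42.25 + 49 = 91.25
|PN2|² = (-9−7.5)² + (6−2)² = 272.25 + 16 = 288.25
|PN3|² = (-9−1.5)² + (6−(-4.5))² = 110.25 + 110.25 = 220.5
|PN4|² = (-9−(-1.5))² + (6−3.5)² = 56.25 + 6.25 = 62.5
|PN5|² = (-9−3.5)² + (6−(-7.5))² = 156.25 + 182.25 = 338.5
|PN6|² = (-9−(-4.5))² + (6−(-7))² = 20.25 + 169 = 189.25
|PN7|² = (-9−2)² + (6−6)² = 121 + 0 = 121
|PN8|² = (-9−4.5)² + (6−(-2.5))² = 182.25 + 72.25 = 254.5
|PN9|² = (-9−7.5)² + (6−(-2))² = 272.25 + 64 = 336.25
d²(P, N10) = (-9−0.5)² + (6−0)² = 90.25 + 36 = 126.25
Sorted ascending: N4, N1, N7, … — the second-nearest is N1.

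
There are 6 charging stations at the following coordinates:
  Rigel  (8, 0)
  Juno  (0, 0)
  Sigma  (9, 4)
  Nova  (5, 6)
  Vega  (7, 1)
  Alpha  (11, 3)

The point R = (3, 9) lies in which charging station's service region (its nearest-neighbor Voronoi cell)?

Nova

Squared Euclidean distances:
d²(R, Rigel) = 25 + 81 = 106
d²(R, Juno) = 9 + 81 = 90
d²(R, Sigma) = 36 + 25 = 61
d²(R, Nova) = 4 + 9 = 13
d²(R, Vega) = 16 + 64 = 80
d²(R, Alpha) = 64 + 36 = 100
The smallest is to Nova, so R lies in the Voronoi region of Nova.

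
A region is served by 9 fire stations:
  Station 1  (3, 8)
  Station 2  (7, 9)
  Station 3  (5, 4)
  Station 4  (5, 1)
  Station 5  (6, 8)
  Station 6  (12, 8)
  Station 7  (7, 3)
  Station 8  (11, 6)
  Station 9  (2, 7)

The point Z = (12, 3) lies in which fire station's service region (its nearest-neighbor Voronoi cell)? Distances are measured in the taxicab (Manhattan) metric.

Station 8

d(Z, Station 1) = |12−3| + |3−8| = 9 + 5 = 14
d(Z, Station 2) = |12−7| + |3−9| = 5 + 6 = 11
d(Z, Station 3) = |12−5| + |3−4| = 7 + 1 = 8
d(Z, Station 4) = |12−5| + |3−1| = 7 + 2 = 9
d(Z, Station 5) = |12−6| + |3−8| = 6 + 5 = 11
d(Z, Station 6) = |12−12| + |3−8| = 0 + 5 = 5
d(Z, Station 7) = |12−7| + |3−3| = 5 + 0 = 5
d(Z, Station 8) = |12−11| + |3−6| = 1 + 3 = 4
d(Z, Station 9) = |12−2| + |3−7| = 10 + 4 = 14
Station 8 is nearest.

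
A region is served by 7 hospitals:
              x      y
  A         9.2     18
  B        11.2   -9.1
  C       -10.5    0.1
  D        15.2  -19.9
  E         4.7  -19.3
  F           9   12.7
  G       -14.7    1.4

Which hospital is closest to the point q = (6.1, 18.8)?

A

Squared Euclidean distances:
|qA|² = (6.1−9.2)² + (18.8−18)² = 9.61 + 0.64 = 10.25
|qB|² = (6.1−11.2)² + (18.8−(-9.1))² = 26.01 + 778.41 = 804.42
|qC|² = (6.1−(-10.5))² + (18.8−0.1)² = 275.56 + 349.69 = 625.25
|qD|² = (6.1−15.2)² + (18.8−(-19.9))² = 82.81 + 1497.69 = 1580.5
|qE|² = (6.1−4.7)² + (18.8−(-19.3))² = 1.96 + 1451.61 = 1453.57
|qF|² = (6.1−9)² + (18.8−12.7)² = 8.41 + 37.21 = 45.62
|qG|² = (6.1−(-14.7))² + (18.8−1.4)² = 432.64 + 302.76 = 735.4
The smallest is to A, so q lies in the Voronoi region of A.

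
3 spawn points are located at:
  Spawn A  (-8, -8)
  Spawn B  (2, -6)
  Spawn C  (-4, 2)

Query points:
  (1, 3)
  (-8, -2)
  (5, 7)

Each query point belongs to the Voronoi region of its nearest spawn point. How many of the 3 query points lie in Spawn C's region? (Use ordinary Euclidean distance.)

3

(1, 3) — d² to each: Spawn A:202, Spawn B:82, Spawn C:26 → nearest is Spawn C
(-8, -2) — d² to each: Spawn A:36, Spawn B:116, Spawn C:32 → nearest is Spawn C
(5, 7) — d² to each: Spawn A:394, Spawn B:178, Spawn C:106 → nearest is Spawn C
3 of the 3 points have Spawn C as nearest.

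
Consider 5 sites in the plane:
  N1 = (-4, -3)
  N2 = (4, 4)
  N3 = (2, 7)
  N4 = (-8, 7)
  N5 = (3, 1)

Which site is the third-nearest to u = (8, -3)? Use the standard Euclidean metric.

Compare squared distances (the ordering matches that of the actual distances):
|uN1|² = (8−(-4))² + (-3−(-3))² = 144 + 0 = 144
|uN2|² = (8−4)² + (-3−4)² = 16 + 49 = 65
|uN3|² = (8−2)² + (-3−7)² = 36 + 100 = 136
|uN4|² = (8−(-8))² + (-3−7)² = 256 + 100 = 356
|uN5|² = (8−3)² + (-3−1)² = 25 + 16 = 41
Sorted ascending: N5, N2, N3, N1, … — the third-nearest is N3.

N3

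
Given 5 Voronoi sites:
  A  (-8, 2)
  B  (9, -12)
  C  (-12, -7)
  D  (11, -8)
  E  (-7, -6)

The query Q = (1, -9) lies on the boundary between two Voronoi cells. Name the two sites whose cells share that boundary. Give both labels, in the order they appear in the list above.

B and E

Squared distances from Q to each site:
|QA|² = 81 + 121 = 202
|QB|² = 64 + 9 = 73
|QC|² = 169 + 4 = 173
|QD|² = 100 + 1 = 101
|QE|² = 64 + 9 = 73
Q is equidistant from B and E (both at squared distance 73), and every other site is strictly farther — so Q lies on the B–E Voronoi edge.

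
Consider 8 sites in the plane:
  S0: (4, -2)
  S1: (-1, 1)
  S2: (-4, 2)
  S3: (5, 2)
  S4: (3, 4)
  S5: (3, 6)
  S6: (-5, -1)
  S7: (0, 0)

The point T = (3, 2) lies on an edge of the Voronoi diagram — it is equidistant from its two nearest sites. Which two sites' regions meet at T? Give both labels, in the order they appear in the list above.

Squared distances from T to each site:
|TS0|² = 1 + 16 = 17
|TS1|² = 16 + 1 = 17
|TS2|² = 49 + 0 = 49
|TS3|² = 4 + 0 = 4
|TS4|² = 0 + 4 = 4
|TS5|² = 0 + 16 = 16
|TS6|² = 64 + 9 = 73
|TS7|² = 9 + 4 = 13
T is equidistant from S3 and S4 (both at squared distance 4), and every other site is strictly farther — so T lies on the S3–S4 Voronoi edge.

S3 and S4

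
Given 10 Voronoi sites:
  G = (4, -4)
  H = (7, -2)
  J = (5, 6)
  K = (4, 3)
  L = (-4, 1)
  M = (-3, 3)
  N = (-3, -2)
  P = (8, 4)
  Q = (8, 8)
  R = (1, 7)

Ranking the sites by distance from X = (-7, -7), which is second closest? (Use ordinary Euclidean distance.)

L

Compare squared distances (the ordering matches that of the actual distances):
|XG|² = 121 + 9 = 130
|XH|² = 196 + 25 = 221
|XJ|² = 144 + 169 = 313
|XK|² = 121 + 100 = 221
|XL|² = 9 + 64 = 73
|XM|² = 16 + 100 = 116
|XN|² = 16 + 25 = 41
|XP|² = 225 + 121 = 346
|XQ|² = 225 + 225 = 450
|XR|² = 64 + 196 = 260
Sorted ascending: N, L, M, … — the second-nearest is L.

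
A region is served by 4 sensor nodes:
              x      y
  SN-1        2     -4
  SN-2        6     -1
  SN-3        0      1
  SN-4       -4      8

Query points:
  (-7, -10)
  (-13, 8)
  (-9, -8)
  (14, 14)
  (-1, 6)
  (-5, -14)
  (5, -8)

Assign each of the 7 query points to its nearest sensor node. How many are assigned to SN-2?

1

(-7, -10) — d² to each: SN-1:117, SN-2:250, SN-3:170, SN-4:333 → nearest is SN-1
(-13, 8) — d² to each: SN-1:369, SN-2:442, SN-3:218, SN-4:81 → nearest is SN-4
(-9, -8) — d² to each: SN-1:137, SN-2:274, SN-3:162, SN-4:281 → nearest is SN-1
(14, 14) — d² to each: SN-1:468, SN-2:289, SN-3:365, SN-4:360 → nearest is SN-2
(-1, 6) — d² to each: SN-1:109, SN-2:98, SN-3:26, SN-4:13 → nearest is SN-4
(-5, -14) — d² to each: SN-1:149, SN-2:290, SN-3:250, SN-4:485 → nearest is SN-1
(5, -8) — d² to each: SN-1:25, SN-2:50, SN-3:106, SN-4:337 → nearest is SN-1
1 of the 7 points has SN-2 as nearest.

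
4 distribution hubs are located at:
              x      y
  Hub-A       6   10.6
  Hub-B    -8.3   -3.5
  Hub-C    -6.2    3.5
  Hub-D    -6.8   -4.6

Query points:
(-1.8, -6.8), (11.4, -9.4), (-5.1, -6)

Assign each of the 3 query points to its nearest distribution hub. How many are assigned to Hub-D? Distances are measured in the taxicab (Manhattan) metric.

(-1.8, -6.8) — d to each: Hub-A:25.2, Hub-B:9.8, Hub-C:14.7, Hub-D:7.2 → nearest is Hub-D
(11.4, -9.4) — d to each: Hub-A:25.4, Hub-B:25.6, Hub-C:30.5, Hub-D:23 → nearest is Hub-D
(-5.1, -6) — d to each: Hub-A:27.7, Hub-B:5.7, Hub-C:10.6, Hub-D:3.1 → nearest is Hub-D
3 of the 3 points have Hub-D as nearest.

3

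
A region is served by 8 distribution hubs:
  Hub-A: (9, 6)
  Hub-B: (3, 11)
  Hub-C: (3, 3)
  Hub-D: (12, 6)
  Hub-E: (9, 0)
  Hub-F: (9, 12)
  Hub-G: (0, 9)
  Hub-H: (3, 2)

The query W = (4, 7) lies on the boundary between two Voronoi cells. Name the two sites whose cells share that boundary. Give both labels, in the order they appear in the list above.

Hub-B and Hub-C

Squared distances from W to each site:
d²(W, Hub-A) = 25 + 1 = 26
d²(W, Hub-B) = 1 + 16 = 17
d²(W, Hub-C) = 1 + 16 = 17
d²(W, Hub-D) = 64 + 1 = 65
d²(W, Hub-E) = 25 + 49 = 74
d²(W, Hub-F) = 25 + 25 = 50
d²(W, Hub-G) = 16 + 4 = 20
d²(W, Hub-H) = 1 + 25 = 26
W is equidistant from Hub-B and Hub-C (both at squared distance 17), and every other site is strictly farther — so W lies on the Hub-B–Hub-C Voronoi edge.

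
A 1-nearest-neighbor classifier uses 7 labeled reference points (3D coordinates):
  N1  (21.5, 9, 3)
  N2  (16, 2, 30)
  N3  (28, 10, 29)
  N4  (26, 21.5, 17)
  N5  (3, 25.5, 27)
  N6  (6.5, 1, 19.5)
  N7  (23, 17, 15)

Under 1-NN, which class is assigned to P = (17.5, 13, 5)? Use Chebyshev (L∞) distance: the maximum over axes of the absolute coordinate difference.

N1

d(P,N1) = max(4, 4, 2) = 4
d(P,N2) = max(1.5, 11, 25) = 25
d(P,N3) = max(10.5, 3, 24) = 24
d(P,N4) = max(8.5, 8.5, 12) = 12
d(P,N5) = max(14.5, 12.5, 22) = 22
d(P,N6) = max(11, 12, 14.5) = 14.5
d(P,N7) = max(5.5, 4, 10) = 10
N1 is nearest.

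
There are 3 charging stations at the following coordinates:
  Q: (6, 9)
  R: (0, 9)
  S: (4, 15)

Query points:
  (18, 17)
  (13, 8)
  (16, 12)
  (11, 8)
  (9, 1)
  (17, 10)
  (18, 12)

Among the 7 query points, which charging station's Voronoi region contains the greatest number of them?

(18, 17) — d² to each: Q:208, R:388, S:200 → nearest is S
(13, 8) — d² to each: Q:50, R:170, S:130 → nearest is Q
(16, 12) — d² to each: Q:109, R:265, S:153 → nearest is Q
(11, 8) — d² to each: Q:26, R:122, S:98 → nearest is Q
(9, 1) — d² to each: Q:73, R:145, S:221 → nearest is Q
(17, 10) — d² to each: Q:122, R:290, S:194 → nearest is Q
(18, 12) — d² to each: Q:153, R:333, S:205 → nearest is Q
Tally — Q:6, S:1. Q captures the most (6).

Q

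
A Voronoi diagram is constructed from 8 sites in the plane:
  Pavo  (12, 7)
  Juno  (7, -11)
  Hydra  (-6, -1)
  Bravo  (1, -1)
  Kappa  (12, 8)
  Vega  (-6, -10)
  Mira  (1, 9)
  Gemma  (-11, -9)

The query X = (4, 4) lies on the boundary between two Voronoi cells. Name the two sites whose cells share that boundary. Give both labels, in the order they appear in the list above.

Squared distances from X to each site:
d²(X, Pavo) = 64 + 9 = 73
d²(X, Juno) = 9 + 225 = 234
d²(X, Hydra) = 100 + 25 = 125
d²(X, Bravo) = 9 + 25 = 34
d²(X, Kappa) = 64 + 16 = 80
d²(X, Vega) = 100 + 196 = 296
d²(X, Mira) = 9 + 25 = 34
d²(X, Gemma) = 225 + 169 = 394
X is equidistant from Bravo and Mira (both at squared distance 34), and every other site is strictly farther — so X lies on the Bravo–Mira Voronoi edge.

Bravo and Mira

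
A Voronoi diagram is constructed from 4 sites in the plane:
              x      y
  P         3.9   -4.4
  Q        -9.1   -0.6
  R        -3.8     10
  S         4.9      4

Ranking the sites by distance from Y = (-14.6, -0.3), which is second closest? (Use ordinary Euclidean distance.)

R

Squared Euclidean distances:
|YP|² = (-14.6−3.9)² + (-0.3−(-4.4))² = 342.25 + 16.81 = 359.06
|YQ|² = (-14.6−(-9.1))² + (-0.3−(-0.6))² = 30.25 + 0.09 = 30.34
|YR|² = (-14.6−(-3.8))² + (-0.3−10)² = 116.64 + 106.09 = 222.73
|YS|² = (-14.6−4.9)² + (-0.3−4)² = 380.25 + 18.49 = 398.74
Sorted ascending: Q, R, P, … — the second-nearest is R.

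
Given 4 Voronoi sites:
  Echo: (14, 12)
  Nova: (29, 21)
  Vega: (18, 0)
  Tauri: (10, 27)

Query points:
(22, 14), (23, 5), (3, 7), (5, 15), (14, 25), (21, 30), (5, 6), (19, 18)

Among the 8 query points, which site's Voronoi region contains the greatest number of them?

(22, 14) — d² to each: Echo:68, Nova:98, Vega:212, Tauri:313 → nearest is Echo
(23, 5) — d² to each: Echo:130, Nova:292, Vega:50, Tauri:653 → nearest is Vega
(3, 7) — d² to each: Echo:146, Nova:872, Vega:274, Tauri:449 → nearest is Echo
(5, 15) — d² to each: Echo:90, Nova:612, Vega:394, Tauri:169 → nearest is Echo
(14, 25) — d² to each: Echo:169, Nova:241, Vega:641, Tauri:20 → nearest is Tauri
(21, 30) — d² to each: Echo:373, Nova:145, Vega:909, Tauri:130 → nearest is Tauri
(5, 6) — d² to each: Echo:117, Nova:801, Vega:205, Tauri:466 → nearest is Echo
(19, 18) — d² to each: Echo:61, Nova:109, Vega:325, Tauri:162 → nearest is Echo
Tally — Echo:5, Vega:1, Tauri:2. Echo captures the most (5).

Echo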